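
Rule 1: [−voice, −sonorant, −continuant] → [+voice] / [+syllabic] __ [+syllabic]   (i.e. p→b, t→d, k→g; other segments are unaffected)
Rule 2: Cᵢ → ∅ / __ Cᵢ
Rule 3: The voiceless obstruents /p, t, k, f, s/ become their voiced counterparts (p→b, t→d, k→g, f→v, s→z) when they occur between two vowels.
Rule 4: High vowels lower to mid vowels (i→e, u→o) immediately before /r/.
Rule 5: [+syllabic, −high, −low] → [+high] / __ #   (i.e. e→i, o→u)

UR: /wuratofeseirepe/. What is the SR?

woradovezeerebi

Rule 1 (intervocalic voicing): /t/ is a voiceless stop between vowels /a/ and /o/, so it voices to [d]. /p/ is a voiceless stop between vowels /e/ and /e/, so it voices to [b]. /wuratofeseirepe/ → wuradofeseirebe.
Rule 2 (degemination): no segment meets the environment; /wuradofeseirebe/ is unchanged.
Rule 3 (intervocalic voicing): /f/ is a voiceless obstruent between vowels /o/ and /e/, so it voices to [v]. /s/ is a voiceless obstruent between vowels /e/ and /e/, so it voices to [z]. /wuradofeseirebe/ → wuradovezeirebe.
Rule 4 (pre-rhotic lowering): /u/ is a high vowel immediately before /r/, so it lowers to [o]. /i/ is a high vowel immediately before /r/, so it lowers to [e]. /wuradovezeirebe/ → woradovezeerebe.
Rule 5 (final vowel raising): /e/ is a mid vowel in word-final position, so it raises to [i]. /woradovezeerebe/ → woradovezeerebi.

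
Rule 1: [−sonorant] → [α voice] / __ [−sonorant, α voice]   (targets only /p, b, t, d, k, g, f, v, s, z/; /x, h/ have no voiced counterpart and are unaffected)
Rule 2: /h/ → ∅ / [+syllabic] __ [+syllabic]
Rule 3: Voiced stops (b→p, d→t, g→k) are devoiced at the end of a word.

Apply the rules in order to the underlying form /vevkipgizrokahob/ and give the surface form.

Rule 1 (regressive voicing assimilation): /v/ precedes the voiceless obstruent /k/, so it devoices to [f] by assimilation. /p/ precedes the voiced obstruent /g/, so it voices to [b] by assimilation. /vevkipgizrokahob/ → vefkibgizrokahob.
Rule 2 (intervocalic h-deletion): /h/ occurs between vowels /a/ and /o/, so it deletes. /vefkibgizrokahob/ → vefkibgizrokaob.
Rule 3 (final devoicing): /b/ is a voiced stop in word-final position, so it devoices to [p]. /vefkibgizrokaob/ → vefkibgizrokaop.

vefkibgizrokaop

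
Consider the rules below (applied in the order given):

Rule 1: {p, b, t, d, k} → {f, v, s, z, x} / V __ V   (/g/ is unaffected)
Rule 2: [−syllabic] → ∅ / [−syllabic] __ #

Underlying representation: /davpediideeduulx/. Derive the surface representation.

Rule 1 (intervocalic spirantization): /d/ is a stop between vowels /e/ and /i/, so it spirantizes to the fricative [z]. /d/ is a stop between vowels /i/ and /e/, so it spirantizes to the fricative [z]. /d/ is a stop between vowels /e/ and /u/, so it spirantizes to the fricative [z]. /davpediideeduulx/ → davpeziizeezuulx.
Rule 2 (final cluster simplification): /x/ is the second consonant of a word-final cluster /lx/, so it deletes. /davpeziizeezuulx/ → davpeziizeezuul.

davpeziizeezuul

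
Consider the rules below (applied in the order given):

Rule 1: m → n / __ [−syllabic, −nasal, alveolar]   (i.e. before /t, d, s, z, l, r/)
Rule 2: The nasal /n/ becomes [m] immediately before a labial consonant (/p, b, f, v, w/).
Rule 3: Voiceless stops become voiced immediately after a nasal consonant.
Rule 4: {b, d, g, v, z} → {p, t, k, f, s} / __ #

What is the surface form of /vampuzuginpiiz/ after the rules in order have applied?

vambuzugimbiis

Rule 1 (nasal place assimilation): no segment meets the environment; /vampuzuginpiiz/ is unchanged.
Rule 2 (nasal place assimilation): /n/ precedes the labial consonant /p/, so it assimilates in place to [m]. /vampuzuginpiiz/ → vampuzugimpiiz.
Rule 3 (post-nasal voicing): /p/ is a voiceless stop immediately after the nasal /m/, so it voices to [b]. /p/ is a voiceless stop immediately after the nasal /m/, so it voices to [b]. /vampuzugimpiiz/ → vambuzugimbiiz.
Rule 4 (final devoicing): /z/ is a voiced obstruent in word-final position, so it devoices to [s]. /vambuzugimbiiz/ → vambuzugimbiis.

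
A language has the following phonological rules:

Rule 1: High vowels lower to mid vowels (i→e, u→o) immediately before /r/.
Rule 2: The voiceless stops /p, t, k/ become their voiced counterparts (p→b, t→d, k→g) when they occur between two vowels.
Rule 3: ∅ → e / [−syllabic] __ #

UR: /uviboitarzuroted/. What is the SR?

uviboidarzorodede

Rule 1 (pre-rhotic lowering): /u/ is a high vowel immediately before /r/, so it lowers to [o]. /uviboitarzuroted/ → uviboitarzoroted.
Rule 2 (intervocalic voicing): /t/ is a voiceless stop between vowels /i/ and /a/, so it voices to [d]. /t/ is a voiceless stop between vowels /o/ and /e/, so it voices to [d]. /uviboitarzoroted/ → uviboidarzoroded.
Rule 3 (final e-epenthesis): the form ends in the consonant /d/, so [e] is inserted word-finally. /uviboidarzoroded/ → uviboidarzorodede.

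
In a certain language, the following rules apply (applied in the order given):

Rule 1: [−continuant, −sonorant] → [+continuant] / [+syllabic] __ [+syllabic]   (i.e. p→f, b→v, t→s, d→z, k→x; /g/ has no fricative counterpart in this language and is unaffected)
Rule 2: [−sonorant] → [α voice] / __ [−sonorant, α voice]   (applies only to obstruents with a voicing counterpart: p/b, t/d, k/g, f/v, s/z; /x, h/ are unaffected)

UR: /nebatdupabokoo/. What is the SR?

nevaddufavoxoo

Rule 1 (intervocalic spirantization): /b/ is a stop between vowels /e/ and /a/, so it spirantizes to the fricative [v]. /p/ is a stop between vowels /u/ and /a/, so it spirantizes to the fricative [f]. /b/ is a stop between vowels /a/ and /o/, so it spirantizes to the fricative [v]. /k/ is a stop between vowels /o/ and /o/, so it spirantizes to the fricative [x]. /nebatdupabokoo/ → nevatdufavoxoo.
Rule 2 (regressive voicing assimilation): /t/ precedes the voiced obstruent /d/, so it voices to [d] by assimilation. /nevatdufavoxoo/ → nevaddufavoxoo.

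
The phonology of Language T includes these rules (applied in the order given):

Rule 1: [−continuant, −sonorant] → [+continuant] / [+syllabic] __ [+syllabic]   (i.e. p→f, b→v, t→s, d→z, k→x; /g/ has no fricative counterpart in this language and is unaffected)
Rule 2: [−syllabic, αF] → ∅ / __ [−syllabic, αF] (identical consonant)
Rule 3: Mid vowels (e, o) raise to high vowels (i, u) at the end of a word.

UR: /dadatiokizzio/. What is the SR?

dazasioxiziu

Rule 1 (intervocalic spirantization): /d/ is a stop between vowels /a/ and /a/, so it spirantizes to the fricative [z]. /t/ is a stop between vowels /a/ and /i/, so it spirantizes to the fricative [s]. /k/ is a stop between vowels /o/ and /i/, so it spirantizes to the fricative [x]. /dadatiokizzio/ → dazasioxizzio.
Rule 2 (degemination): /zz/ is a geminate; the first /z/ deletes. /dazasioxizzio/ → dazasioxizio.
Rule 3 (final vowel raising): /o/ is a mid vowel in word-final position, so it raises to [u]. /dazasioxizio/ → dazasioxiziu.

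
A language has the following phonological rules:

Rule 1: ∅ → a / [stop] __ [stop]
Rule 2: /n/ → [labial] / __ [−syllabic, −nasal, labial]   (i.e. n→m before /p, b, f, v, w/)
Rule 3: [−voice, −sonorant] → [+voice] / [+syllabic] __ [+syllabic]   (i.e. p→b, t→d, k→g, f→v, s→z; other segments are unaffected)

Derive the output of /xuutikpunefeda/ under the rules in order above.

xuudigabuneveda

Rule 1 (stop-cluster a-epenthesis): /k/ and /p/ form a stop–stop cluster, so [a] is inserted between them. /xuutikpunefeda/ → xuutikapunefeda.
Rule 2 (nasal place assimilation): no segment meets the environment; /xuutikapunefeda/ is unchanged.
Rule 3 (intervocalic voicing): /t/ is a voiceless obstruent between vowels /u/ and /i/, so it voices to [d]. /k/ is a voiceless obstruent between vowels /i/ and /a/, so it voices to [g]. /p/ is a voiceless obstruent between vowels /a/ and /u/, so it voices to [b]. /f/ is a voiceless obstruent between vowels /e/ and /e/, so it voices to [v]. /xuutikapunefeda/ → xuudigabuneveda.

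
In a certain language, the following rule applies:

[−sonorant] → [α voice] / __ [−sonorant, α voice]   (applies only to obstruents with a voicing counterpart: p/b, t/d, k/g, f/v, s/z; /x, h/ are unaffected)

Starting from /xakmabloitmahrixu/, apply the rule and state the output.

xakmabloitmahrixu

No segment of /xakmabloitmahrixu/ meets the structural description of the rule, so the form surfaces unchanged.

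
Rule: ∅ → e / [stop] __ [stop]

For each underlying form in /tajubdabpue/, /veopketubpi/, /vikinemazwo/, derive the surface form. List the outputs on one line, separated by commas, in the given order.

tajubedabepue, veopeketubepi, vikinemazwo

/tajubdabpue/: /b/ and /d/ form a stop–stop cluster, so [e] is inserted between them. /b/ and /p/ form a stop–stop cluster, so [e] is inserted between them. → [tajubedabepue].
/veopketubpi/: /p/ and /k/ form a stop–stop cluster, so [e] is inserted between them. /b/ and /p/ form a stop–stop cluster, so [e] is inserted between them. → [veopeketubepi].
/vikinemazwo/: the rule's environment is not met; surfaces unchanged as [vikinemazwo].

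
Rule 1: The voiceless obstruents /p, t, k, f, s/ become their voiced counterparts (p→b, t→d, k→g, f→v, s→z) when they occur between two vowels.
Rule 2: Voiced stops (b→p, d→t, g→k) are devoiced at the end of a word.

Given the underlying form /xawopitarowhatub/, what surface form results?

xawobidarowhadup

Rule 1 (intervocalic voicing): /p/ is a voiceless obstruent between vowels /o/ and /i/, so it voices to [b]. /t/ is a voiceless obstruent between vowels /i/ and /a/, so it voices to [d]. /t/ is a voiceless obstruent between vowels /a/ and /u/, so it voices to [d]. /xawopitarowhatub/ → xawobidarowhadub.
Rule 2 (final devoicing): /b/ is a voiced stop in word-final position, so it devoices to [p]. /xawobidarowhadub/ → xawobidarowhadup.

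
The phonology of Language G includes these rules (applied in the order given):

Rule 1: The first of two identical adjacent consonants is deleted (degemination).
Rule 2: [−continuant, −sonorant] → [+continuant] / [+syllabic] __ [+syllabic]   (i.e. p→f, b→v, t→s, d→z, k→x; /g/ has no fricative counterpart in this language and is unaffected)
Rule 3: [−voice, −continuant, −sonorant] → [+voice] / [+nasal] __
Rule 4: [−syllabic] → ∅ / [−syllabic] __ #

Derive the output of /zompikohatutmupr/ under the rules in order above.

zombixohasutmup

Rule 1 (degemination): no segment meets the environment; /zompikohatutmupr/ is unchanged.
Rule 2 (intervocalic spirantization): /k/ is a stop between vowels /i/ and /o/, so it spirantizes to the fricative [x]. /t/ is a stop between vowels /a/ and /u/, so it spirantizes to the fricative [s]. /zompikohatutmupr/ → zompixohasutmupr.
Rule 3 (post-nasal voicing): /p/ is a voiceless stop immediately after the nasal /m/, so it voices to [b]. /zompixohasutmupr/ → zombixohasutmupr.
Rule 4 (final cluster simplification): /r/ is the second consonant of a word-final cluster /pr/, so it deletes. /zombixohasutmupr/ → zombixohasutmup.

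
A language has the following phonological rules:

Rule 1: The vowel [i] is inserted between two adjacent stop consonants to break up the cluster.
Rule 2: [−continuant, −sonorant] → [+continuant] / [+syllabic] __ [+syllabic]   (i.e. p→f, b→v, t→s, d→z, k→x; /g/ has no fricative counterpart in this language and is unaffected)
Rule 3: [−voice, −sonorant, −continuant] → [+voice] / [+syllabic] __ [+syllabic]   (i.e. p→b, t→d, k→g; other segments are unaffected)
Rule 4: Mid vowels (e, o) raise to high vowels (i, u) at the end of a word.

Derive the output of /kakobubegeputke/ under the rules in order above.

Rule 1 (stop-cluster i-epenthesis): /t/ and /k/ form a stop–stop cluster, so [i] is inserted between them. /kakobubegeputke/ → kakobubegeputike.
Rule 2 (intervocalic spirantization): /k/ is a stop between vowels /a/ and /o/, so it spirantizes to the fricative [x]. /b/ is a stop between vowels /o/ and /u/, so it spirantizes to the fricative [v]. /b/ is a stop between vowels /u/ and /e/, so it spirantizes to the fricative [v]. /p/ is a stop between vowels /e/ and /u/, so it spirantizes to the fricative [f]. /t/ is a stop between vowels /u/ and /i/, so it spirantizes to the fricative [s]. /k/ is a stop between vowels /i/ and /e/, so it spirantizes to the fricative [x]. /kakobubegeputike/ → kaxovuvegefusixe.
Rule 3 (intervocalic voicing): no segment meets the environment; /kaxovuvegefusixe/ is unchanged.
Rule 4 (final vowel raising): /e/ is a mid vowel in word-final position, so it raises to [i]. /kaxovuvegefusixe/ → kaxovuvegefusixi.

kaxovuvegefusixi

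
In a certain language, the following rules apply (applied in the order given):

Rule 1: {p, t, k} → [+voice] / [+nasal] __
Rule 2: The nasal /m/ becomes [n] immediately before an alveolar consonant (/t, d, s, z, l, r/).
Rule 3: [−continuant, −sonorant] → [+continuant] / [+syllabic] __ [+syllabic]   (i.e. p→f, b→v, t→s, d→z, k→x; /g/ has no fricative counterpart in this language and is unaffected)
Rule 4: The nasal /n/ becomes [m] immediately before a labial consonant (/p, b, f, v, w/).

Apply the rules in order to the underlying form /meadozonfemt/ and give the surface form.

Rule 1 (post-nasal voicing): /t/ is a voiceless stop immediately after the nasal /m/, so it voices to [d]. /meadozonfemt/ → meadozonfemd.
Rule 2 (nasal place assimilation): /m/ precedes the alveolar consonant /d/, so it assimilates in place to [n]. /meadozonfemd/ → meadozonfend.
Rule 3 (intervocalic spirantization): /d/ is a stop between vowels /a/ and /o/, so it spirantizes to the fricative [z]. /meadozonfend/ → meazozonfend.
Rule 4 (nasal place assimilation): /n/ precedes the labial consonant /f/, so it assimilates in place to [m]. /meazozonfend/ → meazozomfend.

meazozomfend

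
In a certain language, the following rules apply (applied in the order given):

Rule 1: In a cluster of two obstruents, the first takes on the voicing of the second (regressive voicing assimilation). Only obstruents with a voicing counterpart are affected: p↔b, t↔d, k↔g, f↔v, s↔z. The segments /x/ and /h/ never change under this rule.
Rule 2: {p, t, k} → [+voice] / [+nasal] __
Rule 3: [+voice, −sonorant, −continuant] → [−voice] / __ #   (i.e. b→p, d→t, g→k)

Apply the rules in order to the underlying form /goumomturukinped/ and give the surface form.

Rule 1 (regressive voicing assimilation): no segment meets the environment; /goumomturukinped/ is unchanged.
Rule 2 (post-nasal voicing): /t/ is a voiceless stop immediately after the nasal /m/, so it voices to [d]. /p/ is a voiceless stop immediately after the nasal /n/, so it voices to [b]. /goumomturukinped/ → goumomdurukinbed.
Rule 3 (final devoicing): /d/ is a voiced stop in word-final position, so it devoices to [t]. /goumomdurukinbed/ → goumomdurukinbet.

goumomdurukinbet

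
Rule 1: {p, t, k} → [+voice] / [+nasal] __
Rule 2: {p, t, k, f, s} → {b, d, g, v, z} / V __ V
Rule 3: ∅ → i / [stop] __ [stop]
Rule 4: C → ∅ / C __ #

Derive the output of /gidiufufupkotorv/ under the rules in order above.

gidiuvuvupikodor

Rule 1 (post-nasal voicing): no segment meets the environment; /gidiufufupkotorv/ is unchanged.
Rule 2 (intervocalic voicing): /f/ is a voiceless obstruent between vowels /u/ and /u/, so it voices to [v]. /f/ is a voiceless obstruent between vowels /u/ and /u/, so it voices to [v]. /t/ is a voiceless obstruent between vowels /o/ and /o/, so it voices to [d]. /gidiufufupkotorv/ → gidiuvuvupkodorv.
Rule 3 (stop-cluster i-epenthesis): /p/ and /k/ form a stop–stop cluster, so [i] is inserted between them. /gidiuvuvupkodorv/ → gidiuvuvupikodorv.
Rule 4 (final cluster simplification): /v/ is the second consonant of a word-final cluster /rv/, so it deletes. /gidiuvuvupikodorv/ → gidiuvuvupikodor.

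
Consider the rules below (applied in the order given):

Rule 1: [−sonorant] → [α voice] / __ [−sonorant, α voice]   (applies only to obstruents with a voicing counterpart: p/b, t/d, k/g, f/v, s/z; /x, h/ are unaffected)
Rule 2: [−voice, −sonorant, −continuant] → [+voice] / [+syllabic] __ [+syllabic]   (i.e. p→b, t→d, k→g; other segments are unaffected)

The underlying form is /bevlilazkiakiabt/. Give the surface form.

bevlilaskiagiapt

Rule 1 (regressive voicing assimilation): /z/ precedes the voiceless obstruent /k/, so it devoices to [s] by assimilation. /b/ precedes the voiceless obstruent /t/, so it devoices to [p] by assimilation. /bevlilazkiakiabt/ → bevlilaskiakiapt.
Rule 2 (intervocalic voicing): /k/ is a voiceless stop between vowels /a/ and /i/, so it voices to [g]. /bevlilaskiakiapt/ → bevlilaskiagiapt.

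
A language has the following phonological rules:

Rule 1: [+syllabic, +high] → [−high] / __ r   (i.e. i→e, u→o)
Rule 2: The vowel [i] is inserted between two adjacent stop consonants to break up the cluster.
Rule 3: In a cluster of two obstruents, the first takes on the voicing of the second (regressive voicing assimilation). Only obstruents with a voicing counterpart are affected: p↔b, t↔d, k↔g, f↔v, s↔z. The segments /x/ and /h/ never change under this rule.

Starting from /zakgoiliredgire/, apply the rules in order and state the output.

Rule 1 (pre-rhotic lowering): /i/ is a high vowel immediately before /r/, so it lowers to [e]. /i/ is a high vowel immediately before /r/, so it lowers to [e]. /zakgoiliredgire/ → zakgoileredgere.
Rule 2 (stop-cluster i-epenthesis): /k/ and /g/ form a stop–stop cluster, so [i] is inserted between them. /d/ and /g/ form a stop–stop cluster, so [i] is inserted between them. /zakgoileredgere/ → zakigoileredigere.
Rule 3 (regressive voicing assimilation): no segment meets the environment; /zakigoileredigere/ is unchanged.

zakigoileredigere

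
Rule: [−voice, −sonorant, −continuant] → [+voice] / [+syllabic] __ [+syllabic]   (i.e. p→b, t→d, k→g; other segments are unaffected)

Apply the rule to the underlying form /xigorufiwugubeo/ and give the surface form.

xigorufiwugubeo

No segment of /xigorufiwugubeo/ meets the structural description of the rule, so the form surfaces unchanged.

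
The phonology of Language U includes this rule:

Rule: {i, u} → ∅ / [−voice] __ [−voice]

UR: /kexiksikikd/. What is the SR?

kexkskkd

/i/ is a high vowel flanked by voiceless consonants /x/ and /k/, so it deletes.
/i/ is a high vowel flanked by voiceless consonants /s/ and /k/, so it deletes.
/i/ is a high vowel flanked by voiceless consonants /k/ and /k/, so it deletes.
Surface form: [kexkskkd].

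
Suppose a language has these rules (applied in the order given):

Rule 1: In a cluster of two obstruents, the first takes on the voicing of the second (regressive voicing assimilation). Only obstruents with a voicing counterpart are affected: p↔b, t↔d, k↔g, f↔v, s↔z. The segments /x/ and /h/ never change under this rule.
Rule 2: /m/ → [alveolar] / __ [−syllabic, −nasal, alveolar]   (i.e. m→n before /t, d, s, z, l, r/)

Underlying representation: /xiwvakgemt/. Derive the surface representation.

Rule 1 (regressive voicing assimilation): /k/ precedes the voiced obstruent /g/, so it voices to [g] by assimilation. /xiwvakgemt/ → xiwvaggemt.
Rule 2 (nasal place assimilation): /m/ precedes the alveolar consonant /t/, so it assimilates in place to [n]. /xiwvaggemt/ → xiwvaggent.

xiwvaggent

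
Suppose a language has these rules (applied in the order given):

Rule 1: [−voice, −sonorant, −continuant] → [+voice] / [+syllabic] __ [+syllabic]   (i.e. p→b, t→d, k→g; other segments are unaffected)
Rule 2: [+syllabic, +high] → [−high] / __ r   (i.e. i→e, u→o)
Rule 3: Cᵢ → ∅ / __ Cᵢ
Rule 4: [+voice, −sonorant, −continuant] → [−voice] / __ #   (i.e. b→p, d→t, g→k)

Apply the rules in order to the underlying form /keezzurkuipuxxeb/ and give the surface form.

Rule 1 (intervocalic voicing): /p/ is a voiceless stop between vowels /i/ and /u/, so it voices to [b]. /keezzurkuipuxxeb/ → keezzurkuibuxxeb.
Rule 2 (pre-rhotic lowering): /u/ is a high vowel immediately before /r/, so it lowers to [o]. /keezzurkuibuxxeb/ → keezzorkuibuxxeb.
Rule 3 (degemination): /zz/ is a geminate; the first /z/ deletes. /xx/ is a geminate; the first /x/ deletes. /keezzorkuibuxxeb/ → keezorkuibuxeb.
Rule 4 (final devoicing): /b/ is a voiced stop in word-final position, so it devoices to [p]. /keezorkuibuxeb/ → keezorkuibuxep.

keezorkuibuxep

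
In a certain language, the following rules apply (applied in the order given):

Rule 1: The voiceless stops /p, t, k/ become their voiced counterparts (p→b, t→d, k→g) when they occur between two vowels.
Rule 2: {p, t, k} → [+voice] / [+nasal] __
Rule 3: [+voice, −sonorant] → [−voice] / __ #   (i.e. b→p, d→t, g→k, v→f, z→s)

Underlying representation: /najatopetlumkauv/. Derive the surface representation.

Rule 1 (intervocalic voicing): /t/ is a voiceless stop between vowels /a/ and /o/, so it voices to [d]. /p/ is a voiceless stop between vowels /o/ and /e/, so it voices to [b]. /najatopetlumkauv/ → najadobetlumkauv.
Rule 2 (post-nasal voicing): /k/ is a voiceless stop immediately after the nasal /m/, so it voices to [g]. /najadobetlumkauv/ → najadobetlumgauv.
Rule 3 (final devoicing): /v/ is a voiced obstruent in word-final position, so it devoices to [f]. /najadobetlumgauv/ → najadobetlumgauf.

najadobetlumgauf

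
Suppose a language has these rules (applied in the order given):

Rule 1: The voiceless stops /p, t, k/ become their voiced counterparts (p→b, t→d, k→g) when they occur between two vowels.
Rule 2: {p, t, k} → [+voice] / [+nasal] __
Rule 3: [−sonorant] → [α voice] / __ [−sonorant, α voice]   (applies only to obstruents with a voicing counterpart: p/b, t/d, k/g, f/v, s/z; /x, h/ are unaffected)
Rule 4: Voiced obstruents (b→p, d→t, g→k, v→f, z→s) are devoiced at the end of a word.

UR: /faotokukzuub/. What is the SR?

Rule 1 (intervocalic voicing): /t/ is a voiceless stop between vowels /o/ and /o/, so it voices to [d]. /k/ is a voiceless stop between vowels /o/ and /u/, so it voices to [g]. /faotokukzuub/ → faodogukzuub.
Rule 2 (post-nasal voicing): no segment meets the environment; /faodogukzuub/ is unchanged.
Rule 3 (regressive voicing assimilation): /k/ precedes the voiced obstruent /z/, so it voices to [g] by assimilation. /faodogukzuub/ → faodogugzuub.
Rule 4 (final devoicing): /b/ is a voiced obstruent in word-final position, so it devoices to [p]. /faodogugzuub/ → faodogugzuup.

faodogugzuup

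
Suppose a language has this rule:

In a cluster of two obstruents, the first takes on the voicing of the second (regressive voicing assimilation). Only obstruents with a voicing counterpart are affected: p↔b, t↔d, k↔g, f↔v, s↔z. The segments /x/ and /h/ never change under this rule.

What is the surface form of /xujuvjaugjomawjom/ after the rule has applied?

xujuvjaugjomawjom

No segment of /xujuvjaugjomawjom/ meets the structural description of the rule, so the form surfaces unchanged.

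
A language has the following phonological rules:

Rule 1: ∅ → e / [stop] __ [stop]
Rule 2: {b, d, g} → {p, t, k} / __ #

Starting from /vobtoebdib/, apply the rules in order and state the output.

Rule 1 (stop-cluster e-epenthesis): /b/ and /t/ form a stop–stop cluster, so [e] is inserted between them. /b/ and /d/ form a stop–stop cluster, so [e] is inserted between them. /vobtoebdib/ → vobetoebedib.
Rule 2 (final devoicing): /b/ is a voiced stop in word-final position, so it devoices to [p]. /vobetoebedib/ → vobetoebedip.

vobetoebedip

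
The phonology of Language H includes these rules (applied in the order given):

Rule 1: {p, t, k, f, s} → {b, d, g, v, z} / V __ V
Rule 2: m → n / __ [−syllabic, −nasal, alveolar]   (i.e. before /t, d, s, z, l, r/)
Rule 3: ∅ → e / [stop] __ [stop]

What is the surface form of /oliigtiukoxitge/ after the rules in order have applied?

Rule 1 (intervocalic voicing): /k/ is a voiceless obstruent between vowels /u/ and /o/, so it voices to [g]. /oliigtiukoxitge/ → oliigtiugoxitge.
Rule 2 (nasal place assimilation): no segment meets the environment; /oliigtiugoxitge/ is unchanged.
Rule 3 (stop-cluster e-epenthesis): /g/ and /t/ form a stop–stop cluster, so [e] is inserted between them. /t/ and /g/ form a stop–stop cluster, so [e] is inserted between them. /oliigtiugoxitge/ → oliigetiugoxitege.

oliigetiugoxitege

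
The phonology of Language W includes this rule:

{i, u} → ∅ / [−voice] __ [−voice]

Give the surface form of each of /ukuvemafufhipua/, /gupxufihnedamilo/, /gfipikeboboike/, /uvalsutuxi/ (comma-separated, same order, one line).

/ukuvemafufhipua/: /u/ is a high vowel flanked by voiceless consonants /f/ and /f/, so it deletes. /i/ is a high vowel flanked by voiceless consonants /h/ and /p/, so it deletes. → [ukuvemaffhpua].
/gupxufihnedamilo/: /u/ is a high vowel flanked by voiceless consonants /x/ and /f/, so it deletes. /i/ is a high vowel flanked by voiceless consonants /f/ and /h/, so it deletes. → [gupxfhnedamilo].
/gfipikeboboike/: /i/ is a high vowel flanked by voiceless consonants /f/ and /p/, so it deletes. /i/ is a high vowel flanked by voiceless consonants /p/ and /k/, so it deletes. → [gfpkeboboike].
/uvalsutuxi/: /u/ is a high vowel flanked by voiceless consonants /s/ and /t/, so it deletes. /u/ is a high vowel flanked by voiceless consonants /t/ and /x/, so it deletes. → [uvalstxi].

ukuvemaffhpua, gupxfhnedamilo, gfpkeboboike, uvalstxi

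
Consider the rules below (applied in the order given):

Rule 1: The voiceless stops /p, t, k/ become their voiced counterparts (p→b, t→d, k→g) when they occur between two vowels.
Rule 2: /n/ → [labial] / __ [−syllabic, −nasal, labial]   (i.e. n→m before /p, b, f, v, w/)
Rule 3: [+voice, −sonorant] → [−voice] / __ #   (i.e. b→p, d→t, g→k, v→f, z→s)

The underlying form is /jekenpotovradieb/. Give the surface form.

Rule 1 (intervocalic voicing): /k/ is a voiceless stop between vowels /e/ and /e/, so it voices to [g]. /t/ is a voiceless stop between vowels /o/ and /o/, so it voices to [d]. /jekenpotovradieb/ → jegenpodovradieb.
Rule 2 (nasal place assimilation): /n/ precedes the labial consonant /p/, so it assimilates in place to [m]. /jegenpodovradieb/ → jegempodovradieb.
Rule 3 (final devoicing): /b/ is a voiced obstruent in word-final position, so it devoices to [p]. /jegempodovradieb/ → jegempodovradiep.

jegempodovradiep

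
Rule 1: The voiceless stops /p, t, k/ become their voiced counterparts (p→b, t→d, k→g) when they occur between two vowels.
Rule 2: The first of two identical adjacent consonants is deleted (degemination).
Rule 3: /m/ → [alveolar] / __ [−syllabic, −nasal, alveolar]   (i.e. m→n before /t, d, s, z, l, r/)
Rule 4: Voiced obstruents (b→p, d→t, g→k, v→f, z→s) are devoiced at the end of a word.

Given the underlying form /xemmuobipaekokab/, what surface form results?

xemuobibaegogap

Rule 1 (intervocalic voicing): /p/ is a voiceless stop between vowels /i/ and /a/, so it voices to [b]. /k/ is a voiceless stop between vowels /e/ and /o/, so it voices to [g]. /k/ is a voiceless stop between vowels /o/ and /a/, so it voices to [g]. /xemmuobipaekokab/ → xemmuobibaegogab.
Rule 2 (degemination): /mm/ is a geminate; the first /m/ deletes. /xemmuobibaegogab/ → xemuobibaegogab.
Rule 3 (nasal place assimilation): no segment meets the environment; /xemuobibaegogab/ is unchanged.
Rule 4 (final devoicing): /b/ is a voiced obstruent in word-final position, so it devoices to [p]. /xemuobibaegogab/ → xemuobibaegogap.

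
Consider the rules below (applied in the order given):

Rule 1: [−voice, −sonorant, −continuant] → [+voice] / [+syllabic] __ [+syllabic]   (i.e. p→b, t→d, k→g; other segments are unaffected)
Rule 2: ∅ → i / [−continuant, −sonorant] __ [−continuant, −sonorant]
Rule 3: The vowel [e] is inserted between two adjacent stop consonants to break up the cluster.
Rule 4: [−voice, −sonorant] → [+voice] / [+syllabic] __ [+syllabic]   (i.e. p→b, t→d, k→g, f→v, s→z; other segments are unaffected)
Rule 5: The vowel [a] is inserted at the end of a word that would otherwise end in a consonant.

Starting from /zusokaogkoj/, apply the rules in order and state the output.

zuzogaogigoja

Rule 1 (intervocalic voicing): /k/ is a voiceless stop between vowels /o/ and /a/, so it voices to [g]. /zusokaogkoj/ → zusogaogkoj.
Rule 2 (stop-cluster i-epenthesis): /g/ and /k/ form a stop–stop cluster, so [i] is inserted between them. /zusogaogkoj/ → zusogaogikoj.
Rule 3 (stop-cluster e-epenthesis): no segment meets the environment; /zusogaogikoj/ is unchanged.
Rule 4 (intervocalic voicing): /s/ is a voiceless obstruent between vowels /u/ and /o/, so it voices to [z]. /k/ is a voiceless obstruent between vowels /i/ and /o/, so it voices to [g]. /zusogaogikoj/ → zuzogaogigoj.
Rule 5 (final a-epenthesis): the form ends in the consonant /j/, so [a] is inserted word-finally. /zuzogaogigoj/ → zuzogaogigoja.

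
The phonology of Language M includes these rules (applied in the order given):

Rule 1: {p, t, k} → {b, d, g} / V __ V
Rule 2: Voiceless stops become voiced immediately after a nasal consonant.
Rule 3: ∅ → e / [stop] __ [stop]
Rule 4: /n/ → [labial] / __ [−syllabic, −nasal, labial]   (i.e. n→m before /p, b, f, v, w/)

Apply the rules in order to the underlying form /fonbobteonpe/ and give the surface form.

Rule 1 (intervocalic voicing): no segment meets the environment; /fonbobteonpe/ is unchanged.
Rule 2 (post-nasal voicing): /p/ is a voiceless stop immediately after the nasal /n/, so it voices to [b]. /fonbobteonpe/ → fonbobteonbe.
Rule 3 (stop-cluster e-epenthesis): /b/ and /t/ form a stop–stop cluster, so [e] is inserted between them. /fonbobteonbe/ → fonbobeteonbe.
Rule 4 (nasal place assimilation): /n/ precedes the labial consonant /b/, so it assimilates in place to [m]. /n/ precedes the labial consonant /b/, so it assimilates in place to [m]. /fonbobeteonbe/ → fombobeteombe.

fombobeteombe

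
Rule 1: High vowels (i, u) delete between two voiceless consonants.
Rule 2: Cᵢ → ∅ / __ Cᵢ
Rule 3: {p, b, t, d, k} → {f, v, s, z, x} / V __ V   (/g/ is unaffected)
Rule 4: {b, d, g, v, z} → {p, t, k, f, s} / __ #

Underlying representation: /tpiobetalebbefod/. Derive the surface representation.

tpiovesalevefot

Rule 1 (high vowel syncope): no segment meets the environment; /tpiobetalebbefod/ is unchanged.
Rule 2 (degemination): /bb/ is a geminate; the first /b/ deletes. /tpiobetalebbefod/ → tpiobetalebefod.
Rule 3 (intervocalic spirantization): /b/ is a stop between vowels /o/ and /e/, so it spirantizes to the fricative [v]. /t/ is a stop between vowels /e/ and /a/, so it spirantizes to the fricative [s]. /b/ is a stop between vowels /e/ and /e/, so it spirantizes to the fricative [v]. /tpiobetalebefod/ → tpiovesalevefod.
Rule 4 (final devoicing): /d/ is a voiced obstruent in word-final position, so it devoices to [t]. /tpiovesalevefod/ → tpiovesalevefot.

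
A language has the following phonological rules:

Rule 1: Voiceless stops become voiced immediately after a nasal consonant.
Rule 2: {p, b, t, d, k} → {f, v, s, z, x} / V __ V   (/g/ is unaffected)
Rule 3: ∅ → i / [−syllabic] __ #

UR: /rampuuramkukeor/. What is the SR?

rambuuramguxeori

Rule 1 (post-nasal voicing): /p/ is a voiceless stop immediately after the nasal /m/, so it voices to [b]. /k/ is a voiceless stop immediately after the nasal /m/, so it voices to [g]. /rampuuramkukeor/ → rambuuramgukeor.
Rule 2 (intervocalic spirantization): /k/ is a stop between vowels /u/ and /e/, so it spirantizes to the fricative [x]. /rambuuramgukeor/ → rambuuramguxeor.
Rule 3 (final i-epenthesis): the form ends in the consonant /r/, so [i] is inserted word-finally. /rambuuramguxeor/ → rambuuramguxeori.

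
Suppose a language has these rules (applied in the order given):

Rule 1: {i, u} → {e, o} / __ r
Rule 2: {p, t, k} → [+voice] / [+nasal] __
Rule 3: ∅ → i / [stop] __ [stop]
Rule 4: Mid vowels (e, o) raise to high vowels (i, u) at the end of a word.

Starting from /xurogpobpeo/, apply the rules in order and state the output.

xorogipobipeu

Rule 1 (pre-rhotic lowering): /u/ is a high vowel immediately before /r/, so it lowers to [o]. /xurogpobpeo/ → xorogpobpeo.
Rule 2 (post-nasal voicing): no segment meets the environment; /xorogpobpeo/ is unchanged.
Rule 3 (stop-cluster i-epenthesis): /g/ and /p/ form a stop–stop cluster, so [i] is inserted between them. /b/ and /p/ form a stop–stop cluster, so [i] is inserted between them. /xorogpobpeo/ → xorogipobipeo.
Rule 4 (final vowel raising): /o/ is a mid vowel in word-final position, so it raises to [u]. /xorogipobipeo/ → xorogipobipeu.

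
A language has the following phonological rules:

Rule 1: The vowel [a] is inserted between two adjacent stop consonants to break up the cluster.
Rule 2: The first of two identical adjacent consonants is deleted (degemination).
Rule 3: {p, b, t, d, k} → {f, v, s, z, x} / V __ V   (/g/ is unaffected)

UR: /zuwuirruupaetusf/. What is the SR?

zuwuiruufaesusf

Rule 1 (stop-cluster a-epenthesis): no segment meets the environment; /zuwuirruupaetusf/ is unchanged.
Rule 2 (degemination): /rr/ is a geminate; the first /r/ deletes. /zuwuirruupaetusf/ → zuwuiruupaetusf.
Rule 3 (intervocalic spirantization): /p/ is a stop between vowels /u/ and /a/, so it spirantizes to the fricative [f]. /t/ is a stop between vowels /e/ and /u/, so it spirantizes to the fricative [s]. /zuwuiruupaetusf/ → zuwuiruufaesusf.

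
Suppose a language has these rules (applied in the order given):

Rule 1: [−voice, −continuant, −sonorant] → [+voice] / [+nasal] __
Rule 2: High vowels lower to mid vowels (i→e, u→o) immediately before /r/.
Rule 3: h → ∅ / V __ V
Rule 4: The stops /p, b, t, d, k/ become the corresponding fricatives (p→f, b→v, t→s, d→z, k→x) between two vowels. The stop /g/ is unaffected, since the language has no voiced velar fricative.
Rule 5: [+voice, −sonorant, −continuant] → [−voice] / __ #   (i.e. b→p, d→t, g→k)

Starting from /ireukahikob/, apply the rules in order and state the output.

ereuxaixop

Rule 1 (post-nasal voicing): no segment meets the environment; /ireukahikob/ is unchanged.
Rule 2 (pre-rhotic lowering): /i/ is a high vowel immediately before /r/, so it lowers to [e]. /ireukahikob/ → ereukahikob.
Rule 3 (intervocalic h-deletion): /h/ occurs between vowels /a/ and /i/, so it deletes. /ereukahikob/ → ereukaikob.
Rule 4 (intervocalic spirantization): /k/ is a stop between vowels /u/ and /a/, so it spirantizes to the fricative [x]. /k/ is a stop between vowels /i/ and /o/, so it spirantizes to the fricative [x]. /ereukaikob/ → ereuxaixob.
Rule 5 (final devoicing): /b/ is a voiced stop in word-final position, so it devoices to [p]. /ereuxaixob/ → ereuxaixop.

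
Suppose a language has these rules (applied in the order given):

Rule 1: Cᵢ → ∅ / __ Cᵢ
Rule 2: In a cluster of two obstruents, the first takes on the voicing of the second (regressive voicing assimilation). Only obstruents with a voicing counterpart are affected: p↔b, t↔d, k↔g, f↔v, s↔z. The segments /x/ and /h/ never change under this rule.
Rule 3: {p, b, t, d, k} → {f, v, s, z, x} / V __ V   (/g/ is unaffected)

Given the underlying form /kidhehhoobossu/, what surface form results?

kithehoovosu

Rule 1 (degemination): /hh/ is a geminate; the first /h/ deletes. /ss/ is a geminate; the first /s/ deletes. /kidhehhoobossu/ → kidhehoobosu.
Rule 2 (regressive voicing assimilation): /d/ precedes the voiceless obstruent /h/, so it devoices to [t] by assimilation. /kidhehoobosu/ → kithehoobosu.
Rule 3 (intervocalic spirantization): /b/ is a stop between vowels /o/ and /o/, so it spirantizes to the fricative [v]. /kithehoobosu/ → kithehoovosu.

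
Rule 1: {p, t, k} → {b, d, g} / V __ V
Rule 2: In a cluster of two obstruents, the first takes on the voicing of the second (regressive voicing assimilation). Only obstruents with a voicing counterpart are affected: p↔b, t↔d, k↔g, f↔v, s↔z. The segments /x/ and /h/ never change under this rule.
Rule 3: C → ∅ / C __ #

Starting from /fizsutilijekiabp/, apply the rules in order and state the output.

Rule 1 (intervocalic voicing): /t/ is a voiceless stop between vowels /u/ and /i/, so it voices to [d]. /k/ is a voiceless stop between vowels /e/ and /i/, so it voices to [g]. /fizsutilijekiabp/ → fizsudilijegiabp.
Rule 2 (regressive voicing assimilation): /z/ precedes the voiceless obstruent /s/, so it devoices to [s] by assimilation. /b/ precedes the voiceless obstruent /p/, so it devoices to [p] by assimilation. /fizsudilijegiabp/ → fissudilijegiapp.
Rule 3 (final cluster simplification): /p/ is the second consonant of a word-final cluster /pp/, so it deletes. /fissudilijegiapp/ → fissudilijegiap.

fissudilijegiap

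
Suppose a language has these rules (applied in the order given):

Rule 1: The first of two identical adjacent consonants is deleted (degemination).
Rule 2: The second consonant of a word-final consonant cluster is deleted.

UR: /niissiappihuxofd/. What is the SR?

niisiapihuxof

Rule 1 (degemination): /ss/ is a geminate; the first /s/ deletes. /pp/ is a geminate; the first /p/ deletes. /niissiappihuxofd/ → niisiapihuxofd.
Rule 2 (final cluster simplification): /d/ is the second consonant of a word-final cluster /fd/, so it deletes. /niisiapihuxofd/ → niisiapihuxof.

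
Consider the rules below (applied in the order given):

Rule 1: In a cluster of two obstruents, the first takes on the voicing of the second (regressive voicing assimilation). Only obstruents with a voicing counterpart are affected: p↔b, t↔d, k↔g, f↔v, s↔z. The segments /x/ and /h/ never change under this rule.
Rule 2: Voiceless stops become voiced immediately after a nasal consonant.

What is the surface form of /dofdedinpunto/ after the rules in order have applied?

Rule 1 (regressive voicing assimilation): /f/ precedes the voiced obstruent /d/, so it voices to [v] by assimilation. /dofdedinpunto/ → dovdedinpunto.
Rule 2 (post-nasal voicing): /p/ is a voiceless stop immediately after the nasal /n/, so it voices to [b]. /t/ is a voiceless stop immediately after the nasal /n/, so it voices to [d]. /dovdedinpunto/ → dovdedinbundo.

dovdedinbundo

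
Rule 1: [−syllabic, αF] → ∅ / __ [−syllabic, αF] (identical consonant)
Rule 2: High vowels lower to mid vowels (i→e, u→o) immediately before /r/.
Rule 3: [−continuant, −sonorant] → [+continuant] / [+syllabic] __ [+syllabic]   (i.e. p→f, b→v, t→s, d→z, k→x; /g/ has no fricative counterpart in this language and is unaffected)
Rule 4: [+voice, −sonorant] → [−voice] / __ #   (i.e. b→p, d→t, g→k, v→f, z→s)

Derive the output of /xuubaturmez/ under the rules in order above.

Rule 1 (degemination): no segment meets the environment; /xuubaturmez/ is unchanged.
Rule 2 (pre-rhotic lowering): /u/ is a high vowel immediately before /r/, so it lowers to [o]. /xuubaturmez/ → xuubatormez.
Rule 3 (intervocalic spirantization): /b/ is a stop between vowels /u/ and /a/, so it spirantizes to the fricative [v]. /t/ is a stop between vowels /a/ and /o/, so it spirantizes to the fricative [s]. /xuubatormez/ → xuuvasormez.
Rule 4 (final devoicing): /z/ is a voiced obstruent in word-final position, so it devoices to [s]. /xuuvasormez/ → xuuvasormes.

xuuvasormes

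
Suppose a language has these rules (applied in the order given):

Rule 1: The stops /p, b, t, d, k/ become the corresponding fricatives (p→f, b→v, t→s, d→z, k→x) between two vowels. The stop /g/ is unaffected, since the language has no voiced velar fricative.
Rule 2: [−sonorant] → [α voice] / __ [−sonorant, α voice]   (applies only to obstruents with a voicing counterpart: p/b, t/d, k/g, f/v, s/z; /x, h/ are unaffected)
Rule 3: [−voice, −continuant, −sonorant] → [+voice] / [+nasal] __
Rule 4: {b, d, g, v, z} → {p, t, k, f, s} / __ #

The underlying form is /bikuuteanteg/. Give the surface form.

Rule 1 (intervocalic spirantization): /k/ is a stop between vowels /i/ and /u/, so it spirantizes to the fricative [x]. /t/ is a stop between vowels /u/ and /e/, so it spirantizes to the fricative [s]. /bikuuteanteg/ → bixuuseanteg.
Rule 2 (regressive voicing assimilation): no segment meets the environment; /bixuuseanteg/ is unchanged.
Rule 3 (post-nasal voicing): /t/ is a voiceless stop immediately after the nasal /n/, so it voices to [d]. /bixuuseanteg/ → bixuuseandeg.
Rule 4 (final devoicing): /g/ is a voiced obstruent in word-final position, so it devoices to [k]. /bixuuseandeg/ → bixuuseandek.

bixuuseandek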